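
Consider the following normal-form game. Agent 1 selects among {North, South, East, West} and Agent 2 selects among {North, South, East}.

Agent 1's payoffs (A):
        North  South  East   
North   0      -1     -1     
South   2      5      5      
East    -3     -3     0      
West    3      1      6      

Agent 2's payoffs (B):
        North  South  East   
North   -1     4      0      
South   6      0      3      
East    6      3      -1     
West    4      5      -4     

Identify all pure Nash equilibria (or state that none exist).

There is no pure-strategy Nash equilibrium

Check mutual best responses: a cell is a NE iff neither player can gain by unilaterally deviating.
Agent 1's best responses — vs North: West (payoff 3); vs South: South (payoff 5); vs East: West (payoff 6).
Agent 2's best responses — vs North: South (payoff 4); vs South: North (payoff 6); vs East: North (payoff 6); vs West: South (payoff 5).
No cell has both players best-responding. For instance, Agent 1's best reply to North is West, but against West Agent 2 prefers South over North.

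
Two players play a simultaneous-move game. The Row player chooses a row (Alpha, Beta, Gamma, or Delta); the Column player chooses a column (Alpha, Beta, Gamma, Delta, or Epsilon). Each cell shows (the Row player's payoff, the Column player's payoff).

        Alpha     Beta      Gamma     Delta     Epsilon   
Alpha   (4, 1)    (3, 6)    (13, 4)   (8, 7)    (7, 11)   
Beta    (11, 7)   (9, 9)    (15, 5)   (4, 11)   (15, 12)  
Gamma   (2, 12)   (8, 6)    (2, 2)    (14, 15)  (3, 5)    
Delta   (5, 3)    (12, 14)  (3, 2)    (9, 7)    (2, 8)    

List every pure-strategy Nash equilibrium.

(Beta, Epsilon), (Gamma, Delta), and (Delta, Beta)

A profile is a Nash equilibrium when each player is best-responding to the other.
The Row player's best responses — vs Alpha: Beta (payoff 11); vs Beta: Delta (payoff 12); vs Gamma: Beta (payoff 15); vs Delta: Gamma (payoff 14); vs Epsilon: Beta (payoff 15).
The Column player's best responses — vs Alpha: Epsilon (payoff 11); vs Beta: Epsilon (payoff 12); vs Gamma: Delta (payoff 15); vs Delta: Beta (payoff 14).
Mutual best responses occur at (Beta, Epsilon), (Gamma, Delta), and (Delta, Beta); at each, neither player gains by switching.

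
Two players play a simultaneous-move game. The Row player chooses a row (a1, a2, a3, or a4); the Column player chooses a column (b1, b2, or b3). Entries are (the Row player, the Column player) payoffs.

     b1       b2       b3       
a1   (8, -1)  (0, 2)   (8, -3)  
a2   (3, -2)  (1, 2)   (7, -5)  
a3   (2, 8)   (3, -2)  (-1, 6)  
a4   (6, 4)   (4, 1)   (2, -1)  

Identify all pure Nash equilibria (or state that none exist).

There is no pure-strategy Nash equilibrium

Check mutual best responses: a cell is a NE iff neither player can gain by unilaterally deviating.
The Row player's best responses — vs b1: a1 (payoff 8); vs b2: a4 (payoff 4); vs b3: a1 (payoff 8).
The Column player's best responses — vs a1: b2 (payoff 2); vs a2: b2 (payoff 2); vs a3: b1 (payoff 8); vs a4: b1 (payoff 4).
No cell has both players best-responding. For instance, the Row player's best reply to b2 is a4, but against a4 the Column player prefers b1 over b2.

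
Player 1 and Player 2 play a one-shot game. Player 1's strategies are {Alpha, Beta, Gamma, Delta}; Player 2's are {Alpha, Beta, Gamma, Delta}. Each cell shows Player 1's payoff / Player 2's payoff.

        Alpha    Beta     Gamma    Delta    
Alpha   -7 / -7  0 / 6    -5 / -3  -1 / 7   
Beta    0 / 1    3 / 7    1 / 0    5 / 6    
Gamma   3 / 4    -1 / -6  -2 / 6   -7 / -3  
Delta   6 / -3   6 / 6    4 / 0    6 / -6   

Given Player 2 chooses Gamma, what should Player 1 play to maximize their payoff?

Delta

With Player 2 fixed at Gamma, Player 1's payoffs are: Alpha → -5, Beta → 1, Gamma → -2, Delta → 4.
The maximum is 4, achieved by Delta.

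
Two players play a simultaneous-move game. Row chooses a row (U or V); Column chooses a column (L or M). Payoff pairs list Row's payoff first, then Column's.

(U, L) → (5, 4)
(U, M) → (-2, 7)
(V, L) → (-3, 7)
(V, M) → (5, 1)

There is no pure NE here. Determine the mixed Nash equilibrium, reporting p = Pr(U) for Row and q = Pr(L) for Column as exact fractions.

Each player's mixing probability is pinned down by making the *other* player indifferent.
Column indifferent between L and M: p·4 + (1−p)·7 = p·7 + (1−p)·1 ⟹ 7 + (-3)p = 1 + 6p ⟹ p = 2/3.
Row indifferent between U and V: q·5 + (1−q)·(-2) = q·(-3) + (1−q)·5 ⟹ (-2) + 7q = 5 + (-8)q ⟹ q = 7/15.

p = 2/3, q = 7/15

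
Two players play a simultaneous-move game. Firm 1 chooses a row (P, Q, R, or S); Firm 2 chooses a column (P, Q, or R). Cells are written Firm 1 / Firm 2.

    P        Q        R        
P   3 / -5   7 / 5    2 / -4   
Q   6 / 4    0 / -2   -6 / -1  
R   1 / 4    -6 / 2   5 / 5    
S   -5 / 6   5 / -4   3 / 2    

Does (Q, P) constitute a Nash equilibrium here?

Holding Firm 2 at P: Firm 1 gets 6 from Q, versus 3 from P, 1 from R, -5 from S. No profitable deviation for Firm 1.
Holding Firm 1 at Q: Firm 2 gets 4 from P, versus -2 from Q, -1 from R. No profitable deviation for Firm 2 either.

Yes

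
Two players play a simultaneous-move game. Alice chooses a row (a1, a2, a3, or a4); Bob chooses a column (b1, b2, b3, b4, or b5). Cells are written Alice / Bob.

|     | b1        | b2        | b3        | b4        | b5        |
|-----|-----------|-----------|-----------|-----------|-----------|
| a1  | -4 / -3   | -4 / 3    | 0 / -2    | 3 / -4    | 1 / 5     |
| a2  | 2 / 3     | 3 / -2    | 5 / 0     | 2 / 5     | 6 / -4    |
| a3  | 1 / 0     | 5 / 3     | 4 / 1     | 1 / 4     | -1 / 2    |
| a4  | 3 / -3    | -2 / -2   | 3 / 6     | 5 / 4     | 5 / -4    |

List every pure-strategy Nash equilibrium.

No pure-strategy Nash equilibrium

A profile is a Nash equilibrium when each player is best-responding to the other.
Alice's best responses — vs b1: a4 (payoff 3); vs b2: a3 (payoff 5); vs b3: a2 (payoff 5); vs b4: a4 (payoff 5); vs b5: a2 (payoff 6).
Bob's best responses — vs a1: b5 (payoff 5); vs a2: b4 (payoff 5); vs a3: b4 (payoff 4); vs a4: b3 (payoff 6).
No cell has both players best-responding. For instance, Alice's best reply to b4 is a4, but against a4 Bob prefers b3 over b4.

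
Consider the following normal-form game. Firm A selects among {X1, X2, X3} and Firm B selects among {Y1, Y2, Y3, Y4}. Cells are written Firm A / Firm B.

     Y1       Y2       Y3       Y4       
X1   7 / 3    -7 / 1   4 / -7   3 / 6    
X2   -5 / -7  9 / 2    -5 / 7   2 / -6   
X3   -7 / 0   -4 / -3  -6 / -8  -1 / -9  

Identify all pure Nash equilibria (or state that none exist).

Find each player's best response to every opponent strategy; NE are the intersections.
Firm A's best responses — vs Y1: X1 (payoff 7); vs Y2: X2 (payoff 9); vs Y3: X1 (payoff 4); vs Y4: X1 (payoff 3).
Firm B's best responses — vs X1: Y4 (payoff 6); vs X2: Y3 (payoff 7); vs X3: Y1 (payoff 0).
The only mutual best response is (X1, Y4); neither player gains by switching there.

(X1, Y4)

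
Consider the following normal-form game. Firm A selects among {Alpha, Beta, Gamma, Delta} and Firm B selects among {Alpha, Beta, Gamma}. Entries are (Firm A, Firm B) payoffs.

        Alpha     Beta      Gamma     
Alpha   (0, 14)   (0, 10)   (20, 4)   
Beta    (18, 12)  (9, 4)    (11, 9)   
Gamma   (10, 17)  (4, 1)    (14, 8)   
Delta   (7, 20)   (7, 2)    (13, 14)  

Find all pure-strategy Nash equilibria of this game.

Find each player's best response to every opponent strategy; NE are the intersections.
Firm A's best responses — vs Alpha: Beta (payoff 18); vs Beta: Beta (payoff 9); vs Gamma: Alpha (payoff 20).
Firm B's best responses — vs Alpha: Alpha (payoff 14); vs Beta: Alpha (payoff 12); vs Gamma: Alpha (payoff 17); vs Delta: Alpha (payoff 20).
The only mutual best response is (Beta, Alpha); neither player gains by switching there.

(Beta, Alpha)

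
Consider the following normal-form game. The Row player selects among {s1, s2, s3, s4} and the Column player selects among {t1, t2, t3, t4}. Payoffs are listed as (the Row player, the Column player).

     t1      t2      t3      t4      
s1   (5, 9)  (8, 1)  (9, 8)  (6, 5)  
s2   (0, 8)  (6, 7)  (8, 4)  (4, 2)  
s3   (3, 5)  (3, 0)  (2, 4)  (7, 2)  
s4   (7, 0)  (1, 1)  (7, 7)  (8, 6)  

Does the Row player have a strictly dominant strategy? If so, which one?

No strictly dominant strategy

A strategy is strictly dominant if it gives the Row player a strictly higher payoff than every other strategy, against every choice by the opponent.
s1 is not dominant: against t1, s4 gives 7 > 5.
s2 is not dominant: against t1, s1 gives 5 > 0.
s3 is not dominant: against t1, s1 gives 5 > 3.
s4 is not dominant: against t2, s1 gives 8 > 1.
No single strategy is best against every opponent action.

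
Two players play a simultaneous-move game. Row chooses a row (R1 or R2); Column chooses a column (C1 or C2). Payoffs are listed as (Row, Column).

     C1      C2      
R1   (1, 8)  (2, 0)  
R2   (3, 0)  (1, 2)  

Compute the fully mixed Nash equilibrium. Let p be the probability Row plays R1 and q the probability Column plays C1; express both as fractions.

p = 1/5, q = 1/3

Each player's mixing probability is pinned down by making the *other* player indifferent.
Column indifferent between C1 and C2: p·8 + (1−p)·0 = p·0 + (1−p)·2 ⟹ 0 + 8p = 2 + (-2)p ⟹ p = 1/5.
Row indifferent between R1 and R2: q·1 + (1−q)·2 = q·3 + (1−q)·1 ⟹ 2 + (-1)q = 1 + 2q ⟹ q = 1/3.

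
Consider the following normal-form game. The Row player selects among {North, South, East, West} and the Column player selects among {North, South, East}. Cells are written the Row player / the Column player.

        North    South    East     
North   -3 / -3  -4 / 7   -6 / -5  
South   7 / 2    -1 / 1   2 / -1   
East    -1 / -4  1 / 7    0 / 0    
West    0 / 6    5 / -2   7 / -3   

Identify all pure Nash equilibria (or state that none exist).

(South, North)

Find each player's best response to every opponent strategy; NE are the intersections.
The Row player's best responses — vs North: South (payoff 7); vs South: West (payoff 5); vs East: West (payoff 7).
The Column player's best responses — vs North: South (payoff 7); vs South: North (payoff 2); vs East: South (payoff 7); vs West: North (payoff 6).
The only mutual best response is (South, North); neither player gains by switching there.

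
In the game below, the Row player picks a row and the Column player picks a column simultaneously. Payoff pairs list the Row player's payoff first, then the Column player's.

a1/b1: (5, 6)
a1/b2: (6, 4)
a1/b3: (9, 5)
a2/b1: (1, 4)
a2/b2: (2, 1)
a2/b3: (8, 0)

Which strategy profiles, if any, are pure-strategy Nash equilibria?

Check mutual best responses: a cell is a NE iff neither player can gain by unilaterally deviating.
The Row player's best responses — vs b1: a1 (payoff 5); vs b2: a1 (payoff 6); vs b3: a1 (payoff 9).
The Column player's best responses — vs a1: b1 (payoff 6); vs a2: b1 (payoff 4).
The only mutual best response is (a1, b1); neither player gains by switching there.

(a1, b1)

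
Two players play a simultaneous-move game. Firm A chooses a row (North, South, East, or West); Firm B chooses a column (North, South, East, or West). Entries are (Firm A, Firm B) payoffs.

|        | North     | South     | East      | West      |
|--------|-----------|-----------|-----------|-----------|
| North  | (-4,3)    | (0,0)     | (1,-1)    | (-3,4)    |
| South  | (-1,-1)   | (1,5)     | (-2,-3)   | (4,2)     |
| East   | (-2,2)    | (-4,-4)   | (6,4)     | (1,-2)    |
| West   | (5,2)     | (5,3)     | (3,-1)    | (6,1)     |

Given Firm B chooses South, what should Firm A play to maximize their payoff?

With Firm B fixed at South, Firm A's payoffs are: North → 0, South → 1, East → -4, West → 5.
The maximum is 5, achieved by West.

West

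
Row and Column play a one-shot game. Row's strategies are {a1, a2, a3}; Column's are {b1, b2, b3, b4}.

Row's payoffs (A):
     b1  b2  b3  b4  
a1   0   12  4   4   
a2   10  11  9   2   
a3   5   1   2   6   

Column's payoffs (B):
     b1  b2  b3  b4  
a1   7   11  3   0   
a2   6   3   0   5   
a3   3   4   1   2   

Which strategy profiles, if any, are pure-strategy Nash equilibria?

(a1, b2) and (a2, b1)

Check mutual best responses: a cell is a NE iff neither player can gain by unilaterally deviating.
Row's best responses — vs b1: a2 (payoff 10); vs b2: a1 (payoff 12); vs b3: a2 (payoff 9); vs b4: a3 (payoff 6).
Column's best responses — vs a1: b2 (payoff 11); vs a2: b1 (payoff 6); vs a3: b2 (payoff 4).
Mutual best responses occur at (a1, b2) and (a2, b1); at each, neither player gains by switching.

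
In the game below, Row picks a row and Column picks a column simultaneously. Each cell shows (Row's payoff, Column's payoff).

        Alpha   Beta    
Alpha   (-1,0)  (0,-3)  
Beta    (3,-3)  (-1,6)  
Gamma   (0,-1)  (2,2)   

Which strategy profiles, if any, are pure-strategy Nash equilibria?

(Gamma, Beta)

Check mutual best responses: a cell is a NE iff neither player can gain by unilaterally deviating.
Row's best responses — vs Alpha: Beta (payoff 3); vs Beta: Gamma (payoff 2).
Column's best responses — vs Alpha: Alpha (payoff 0); vs Beta: Beta (payoff 6); vs Gamma: Beta (payoff 2).
The only mutual best response is (Gamma, Beta); neither player gains by switching there.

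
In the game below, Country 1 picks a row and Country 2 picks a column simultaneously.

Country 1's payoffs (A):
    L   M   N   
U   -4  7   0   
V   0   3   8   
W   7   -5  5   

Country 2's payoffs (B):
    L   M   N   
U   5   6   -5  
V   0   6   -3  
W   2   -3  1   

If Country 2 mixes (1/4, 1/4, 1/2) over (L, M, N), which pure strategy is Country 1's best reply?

Compute Country 1's expected payoff from each pure strategy against the given mix.
U: (1/4)·(-4) + (1/4)·7 + (1/2)·0 = 3/4
V: (1/4)·0 + (1/4)·3 + (1/2)·8 = 19/4
W: (1/4)·7 + (1/4)·(-5) + (1/2)·5 = 3
Highest expected payoff is 19/4, from V.

V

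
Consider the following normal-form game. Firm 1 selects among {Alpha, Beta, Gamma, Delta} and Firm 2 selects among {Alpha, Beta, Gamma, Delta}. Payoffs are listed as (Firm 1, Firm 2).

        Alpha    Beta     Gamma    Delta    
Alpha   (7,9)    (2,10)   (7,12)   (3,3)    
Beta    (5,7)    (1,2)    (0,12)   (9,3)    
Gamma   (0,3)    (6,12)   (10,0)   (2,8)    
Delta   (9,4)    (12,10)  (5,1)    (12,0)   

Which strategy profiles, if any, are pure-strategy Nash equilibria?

Find each player's best response to every opponent strategy; NE are the intersections.
Firm 1's best responses — vs Alpha: Delta (payoff 9); vs Beta: Delta (payoff 12); vs Gamma: Gamma (payoff 10); vs Delta: Delta (payoff 12).
Firm 2's best responses — vs Alpha: Gamma (payoff 12); vs Beta: Gamma (payoff 12); vs Gamma: Beta (payoff 12); vs Delta: Beta (payoff 10).
The only mutual best response is (Delta, Beta); neither player gains by switching there.

(Delta, Beta)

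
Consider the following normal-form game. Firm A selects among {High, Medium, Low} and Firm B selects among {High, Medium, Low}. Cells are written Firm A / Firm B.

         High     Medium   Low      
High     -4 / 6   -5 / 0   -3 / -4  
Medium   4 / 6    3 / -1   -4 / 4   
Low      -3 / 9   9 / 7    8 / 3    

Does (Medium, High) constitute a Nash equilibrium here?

Yes

Holding Firm B at High: Firm A gets 4 from Medium, versus -4 from High, -3 from Low. No profitable deviation for Firm A.
Holding Firm A at Medium: Firm B gets 6 from High, versus -1 from Medium, 4 from Low. No profitable deviation for Firm B either.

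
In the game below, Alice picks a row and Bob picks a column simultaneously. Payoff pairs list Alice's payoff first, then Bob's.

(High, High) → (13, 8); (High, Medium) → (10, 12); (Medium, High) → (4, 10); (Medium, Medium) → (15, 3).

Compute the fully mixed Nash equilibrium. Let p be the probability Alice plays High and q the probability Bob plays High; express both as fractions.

Each player's mixing probability is pinned down by making the *other* player indifferent.
Bob indifferent between High and Medium: p·8 + (1−p)·10 = p·12 + (1−p)·3 ⟹ 10 + (-2)p = 3 + 9p ⟹ p = 7/11.
Alice indifferent between High and Medium: q·13 + (1−q)·10 = q·4 + (1−q)·15 ⟹ 10 + 3q = 15 + (-11)q ⟹ q = 5/14.

p = 7/11, q = 5/14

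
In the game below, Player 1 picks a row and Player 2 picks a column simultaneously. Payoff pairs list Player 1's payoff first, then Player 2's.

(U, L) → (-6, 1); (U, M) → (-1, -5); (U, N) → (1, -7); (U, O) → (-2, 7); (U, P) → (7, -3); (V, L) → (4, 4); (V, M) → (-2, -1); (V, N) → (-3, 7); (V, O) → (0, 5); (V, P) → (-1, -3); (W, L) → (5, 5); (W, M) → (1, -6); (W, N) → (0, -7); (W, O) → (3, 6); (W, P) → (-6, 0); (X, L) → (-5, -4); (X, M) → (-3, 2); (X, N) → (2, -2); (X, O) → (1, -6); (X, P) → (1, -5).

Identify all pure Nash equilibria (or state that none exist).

Check mutual best responses: a cell is a NE iff neither player can gain by unilaterally deviating.
Player 1's best responses — vs L: W (payoff 5); vs M: W (payoff 1); vs N: X (payoff 2); vs O: W (payoff 3); vs P: U (payoff 7).
Player 2's best responses — vs U: O (payoff 7); vs V: N (payoff 7); vs W: O (payoff 6); vs X: M (payoff 2).
The only mutual best response is (W, O); neither player gains by switching there.

(W, O)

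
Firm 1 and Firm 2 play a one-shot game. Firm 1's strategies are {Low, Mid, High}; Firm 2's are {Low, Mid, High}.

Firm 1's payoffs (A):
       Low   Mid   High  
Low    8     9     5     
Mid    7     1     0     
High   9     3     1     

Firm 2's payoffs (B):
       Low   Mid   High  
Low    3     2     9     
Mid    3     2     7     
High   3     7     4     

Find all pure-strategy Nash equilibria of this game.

Check mutual best responses: a cell is a NE iff neither player can gain by unilaterally deviating.
Firm 1's best responses — vs Low: High (payoff 9); vs Mid: Low (payoff 9); vs High: Low (payoff 5).
Firm 2's best responses — vs Low: High (payoff 9); vs Mid: High (payoff 7); vs High: Mid (payoff 7).
The only mutual best response is (Low, High); neither player gains by switching there.

(Low, High)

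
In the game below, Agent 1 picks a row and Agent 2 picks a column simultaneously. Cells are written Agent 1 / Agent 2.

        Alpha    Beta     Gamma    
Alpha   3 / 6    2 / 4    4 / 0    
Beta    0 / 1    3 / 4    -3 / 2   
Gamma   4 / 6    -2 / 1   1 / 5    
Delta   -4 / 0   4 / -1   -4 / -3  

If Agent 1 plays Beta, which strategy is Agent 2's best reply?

With Agent 1 fixed at Beta, Agent 2's payoffs are: Alpha → 1, Beta → 4, Gamma → 2.
The maximum is 4, achieved by Beta.

Beta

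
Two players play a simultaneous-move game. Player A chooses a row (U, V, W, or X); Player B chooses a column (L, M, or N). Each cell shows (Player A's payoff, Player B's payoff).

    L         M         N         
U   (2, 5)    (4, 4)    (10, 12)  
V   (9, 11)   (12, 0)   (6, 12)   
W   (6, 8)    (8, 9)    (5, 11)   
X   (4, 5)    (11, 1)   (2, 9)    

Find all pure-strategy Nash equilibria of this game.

(U, N)

Check mutual best responses: a cell is a NE iff neither player can gain by unilaterally deviating.
Player A's best responses — vs L: V (payoff 9); vs M: V (payoff 12); vs N: U (payoff 10).
Player B's best responses — vs U: N (payoff 12); vs V: N (payoff 12); vs W: N (payoff 11); vs X: N (payoff 9).
The only mutual best response is (U, N); neither player gains by switching there.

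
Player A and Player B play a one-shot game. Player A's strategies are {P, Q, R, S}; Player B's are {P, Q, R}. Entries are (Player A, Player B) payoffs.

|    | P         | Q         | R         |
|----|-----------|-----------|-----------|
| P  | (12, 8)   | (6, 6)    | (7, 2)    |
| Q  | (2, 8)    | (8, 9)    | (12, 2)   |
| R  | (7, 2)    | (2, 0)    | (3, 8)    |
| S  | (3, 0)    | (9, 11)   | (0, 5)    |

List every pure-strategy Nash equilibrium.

(P, P) and (S, Q)

Find each player's best response to every opponent strategy; NE are the intersections.
Player A's best responses — vs P: P (payoff 12); vs Q: S (payoff 9); vs R: Q (payoff 12).
Player B's best responses — vs P: P (payoff 8); vs Q: Q (payoff 9); vs R: R (payoff 8); vs S: Q (payoff 11).
Mutual best responses occur at (P, P) and (S, Q); at each, neither player gains by switching.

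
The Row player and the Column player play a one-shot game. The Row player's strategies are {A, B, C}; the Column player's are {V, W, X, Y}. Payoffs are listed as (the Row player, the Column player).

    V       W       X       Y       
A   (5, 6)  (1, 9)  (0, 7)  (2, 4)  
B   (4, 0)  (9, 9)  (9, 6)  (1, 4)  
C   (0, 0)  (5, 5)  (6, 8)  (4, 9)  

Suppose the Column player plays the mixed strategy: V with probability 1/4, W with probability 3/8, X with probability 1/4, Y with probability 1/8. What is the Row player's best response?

Compute the Row player's expected payoff from each pure strategy against the given mix.
A: (1/4)·5 + (3/8)·1 + (1/4)·0 + (1/8)·2 = 15/8
B: (1/4)·4 + (3/8)·9 + (1/4)·9 + (1/8)·1 = 27/4
C: (1/4)·0 + (3/8)·5 + (1/4)·6 + (1/8)·4 = 31/8
Highest expected payoff is 27/4, from B.

B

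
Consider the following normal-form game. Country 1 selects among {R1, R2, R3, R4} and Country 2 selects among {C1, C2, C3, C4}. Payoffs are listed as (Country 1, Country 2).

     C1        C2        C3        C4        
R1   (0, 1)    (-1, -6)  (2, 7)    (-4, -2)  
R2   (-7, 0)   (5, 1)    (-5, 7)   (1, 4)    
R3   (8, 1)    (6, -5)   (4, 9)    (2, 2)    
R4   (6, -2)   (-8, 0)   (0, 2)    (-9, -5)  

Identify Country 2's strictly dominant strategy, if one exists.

C3

Check whether one of Country 2's strategies beats all alternatives regardless of what the opponent does.
C3 strictly dominates: vs R1: 7 > each of {1, -6, -2}; vs R2: 7 > each of {0, 1, 4}; vs R3: 9 > each of {1, -5, 2}; vs R4: 2 > each of {-2, 0, -5}.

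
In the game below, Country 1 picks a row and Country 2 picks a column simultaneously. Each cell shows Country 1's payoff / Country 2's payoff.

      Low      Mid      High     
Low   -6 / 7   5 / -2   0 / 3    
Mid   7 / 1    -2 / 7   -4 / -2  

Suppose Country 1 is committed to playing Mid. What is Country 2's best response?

With Country 1 fixed at Mid, Country 2's payoffs are: Low → 1, Mid → 7, High → -2.
The maximum is 7, achieved by Mid.

Mid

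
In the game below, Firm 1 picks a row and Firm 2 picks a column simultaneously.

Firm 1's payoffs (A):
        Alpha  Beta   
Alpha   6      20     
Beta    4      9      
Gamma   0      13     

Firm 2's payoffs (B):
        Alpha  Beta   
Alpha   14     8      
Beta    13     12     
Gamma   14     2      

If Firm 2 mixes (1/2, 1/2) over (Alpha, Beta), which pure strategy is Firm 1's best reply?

Firm 1's best reply maximizes expected payoff against the mix.
Alpha: (1/2)·6 + (1/2)·20 = 13
Beta: (1/2)·4 + (1/2)·9 = 13/2
Gamma: (1/2)·0 + (1/2)·13 = 13/2
Highest expected payoff is 13, from Alpha.

Alpha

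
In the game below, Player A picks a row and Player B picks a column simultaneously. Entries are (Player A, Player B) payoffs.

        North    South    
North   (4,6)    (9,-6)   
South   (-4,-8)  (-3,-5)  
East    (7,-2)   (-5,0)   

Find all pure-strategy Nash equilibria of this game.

Find each player's best response to every opponent strategy; NE are the intersections.
Player A's best responses — vs North: East (payoff 7); vs South: North (payoff 9).
Player B's best responses — vs North: North (payoff 6); vs South: South (payoff -5); vs East: South (payoff 0).
No cell has both players best-responding. For instance, Player A's best reply to North is East, but against East Player B prefers South over North.

There is no pure-strategy Nash equilibrium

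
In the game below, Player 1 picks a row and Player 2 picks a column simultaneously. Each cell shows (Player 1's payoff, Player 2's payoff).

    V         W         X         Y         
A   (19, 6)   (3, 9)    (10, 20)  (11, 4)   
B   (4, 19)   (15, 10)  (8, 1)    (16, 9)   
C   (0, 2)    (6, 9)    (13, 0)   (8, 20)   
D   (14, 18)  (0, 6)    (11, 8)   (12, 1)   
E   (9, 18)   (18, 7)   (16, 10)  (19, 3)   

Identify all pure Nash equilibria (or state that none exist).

A profile is a Nash equilibrium when each player is best-responding to the other.
Player 1's best responses — vs V: A (payoff 19); vs W: E (payoff 18); vs X: E (payoff 16); vs Y: E (payoff 19).
Player 2's best responses — vs A: X (payoff 20); vs B: V (payoff 19); vs C: Y (payoff 20); vs D: V (payoff 18); vs E: V (payoff 18).
No cell has both players best-responding. For instance, Player 1's best reply to Y is E, but against E Player 2 prefers V over Y.

No pure-strategy Nash equilibrium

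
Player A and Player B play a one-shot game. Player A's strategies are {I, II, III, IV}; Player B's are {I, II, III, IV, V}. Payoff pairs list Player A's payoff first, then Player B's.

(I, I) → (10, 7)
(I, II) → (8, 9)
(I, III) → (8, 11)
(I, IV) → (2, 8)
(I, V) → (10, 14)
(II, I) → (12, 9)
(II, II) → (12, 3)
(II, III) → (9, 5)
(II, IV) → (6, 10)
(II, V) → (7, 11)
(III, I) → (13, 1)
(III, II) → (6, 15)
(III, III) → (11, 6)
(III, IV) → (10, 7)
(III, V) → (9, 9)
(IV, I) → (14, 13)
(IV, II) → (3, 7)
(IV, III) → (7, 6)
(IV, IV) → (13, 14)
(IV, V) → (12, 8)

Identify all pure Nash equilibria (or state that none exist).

(IV, IV)

Find each player's best response to every opponent strategy; NE are the intersections.
Player A's best responses — vs I: IV (payoff 14); vs II: II (payoff 12); vs III: III (payoff 11); vs IV: IV (payoff 13); vs V: IV (payoff 12).
Player B's best responses — vs I: V (payoff 14); vs II: V (payoff 11); vs III: II (payoff 15); vs IV: IV (payoff 14).
The only mutual best response is (IV, IV); neither player gains by switching there.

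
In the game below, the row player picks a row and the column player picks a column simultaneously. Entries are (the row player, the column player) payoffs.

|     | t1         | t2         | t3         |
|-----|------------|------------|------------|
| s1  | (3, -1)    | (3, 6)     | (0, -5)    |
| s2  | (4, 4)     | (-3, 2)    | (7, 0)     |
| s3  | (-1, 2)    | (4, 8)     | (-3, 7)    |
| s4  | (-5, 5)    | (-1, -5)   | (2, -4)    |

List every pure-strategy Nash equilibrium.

(s2, t1) and (s3, t2)

Check mutual best responses: a cell is a NE iff neither player can gain by unilaterally deviating.
The row player's best responses — vs t1: s2 (payoff 4); vs t2: s3 (payoff 4); vs t3: s2 (payoff 7).
The column player's best responses — vs s1: t2 (payoff 6); vs s2: t1 (payoff 4); vs s3: t2 (payoff 8); vs s4: t1 (payoff 5).
Mutual best responses occur at (s2, t1) and (s3, t2); at each, neither player gains by switching.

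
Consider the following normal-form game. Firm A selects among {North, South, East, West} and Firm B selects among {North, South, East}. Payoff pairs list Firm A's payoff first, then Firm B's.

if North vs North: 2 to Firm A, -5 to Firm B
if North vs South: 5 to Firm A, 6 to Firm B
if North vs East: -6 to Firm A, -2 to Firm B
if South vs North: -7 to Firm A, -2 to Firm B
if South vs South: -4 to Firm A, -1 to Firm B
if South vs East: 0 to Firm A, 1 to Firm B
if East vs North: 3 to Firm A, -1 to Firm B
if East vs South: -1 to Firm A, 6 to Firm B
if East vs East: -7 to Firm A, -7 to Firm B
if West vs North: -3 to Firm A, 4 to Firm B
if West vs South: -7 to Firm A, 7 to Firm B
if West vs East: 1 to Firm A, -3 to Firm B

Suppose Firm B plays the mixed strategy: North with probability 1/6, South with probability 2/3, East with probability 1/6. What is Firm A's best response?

Firm A's best reply maximizes expected payoff against the mix.
North: (1/6)·2 + (2/3)·5 + (1/6)·(-6) = 8/3
South: (1/6)·(-7) + (2/3)·(-4) + (1/6)·0 = -23/6
East: (1/6)·3 + (2/3)·(-1) + (1/6)·(-7) = -4/3
West: (1/6)·(-3) + (2/3)·(-7) + (1/6)·1 = -5
Highest expected payoff is 8/3, from North.

North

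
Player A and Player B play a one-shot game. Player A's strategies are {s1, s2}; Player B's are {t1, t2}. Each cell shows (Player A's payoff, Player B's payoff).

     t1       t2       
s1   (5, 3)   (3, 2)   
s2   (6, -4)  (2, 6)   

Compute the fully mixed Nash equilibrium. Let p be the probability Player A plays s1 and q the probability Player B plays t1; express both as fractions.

In a mixed NE each player is indifferent between their pure strategies, so the opponent's mix sets the indifference.
Player B indifferent between t1 and t2: p·3 + (1−p)·(-4) = p·2 + (1−p)·6 ⟹ (-4) + 7p = 6 + (-4)p ⟹ p = 10/11.
Player A indifferent between s1 and s2: q·5 + (1−q)·3 = q·6 + (1−q)·2 ⟹ 3 + 2q = 2 + 4q ⟹ q = 1/2.

p = 10/11, q = 1/2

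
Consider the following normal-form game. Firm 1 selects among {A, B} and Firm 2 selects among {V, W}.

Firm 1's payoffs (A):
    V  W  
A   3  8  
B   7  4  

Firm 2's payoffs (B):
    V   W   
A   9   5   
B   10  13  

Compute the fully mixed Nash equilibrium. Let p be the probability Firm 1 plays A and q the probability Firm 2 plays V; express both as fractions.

Each player's mixing probability is pinned down by making the *other* player indifferent.
Firm 2 indifferent between V and W: p·9 + (1−p)·10 = p·5 + (1−p)·13 ⟹ 10 + (-1)p = 13 + (-8)p ⟹ p = 3/7.
Firm 1 indifferent between A and B: q·3 + (1−q)·8 = q·7 + (1−q)·4 ⟹ 8 + (-5)q = 4 + 3q ⟹ q = 1/2.

p = 3/7, q = 1/2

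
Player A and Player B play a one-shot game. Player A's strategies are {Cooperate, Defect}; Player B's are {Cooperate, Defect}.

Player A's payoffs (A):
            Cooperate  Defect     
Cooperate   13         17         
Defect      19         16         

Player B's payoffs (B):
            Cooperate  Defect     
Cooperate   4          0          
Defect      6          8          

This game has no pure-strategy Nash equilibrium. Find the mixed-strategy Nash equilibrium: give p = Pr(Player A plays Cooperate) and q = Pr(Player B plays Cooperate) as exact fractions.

Each player's mixing probability is pinned down by making the *other* player indifferent.
Player B indifferent between Cooperate and Defect: p·4 + (1−p)·6 = p·0 + (1−p)·8 ⟹ 6 + (-2)p = 8 + (-8)p ⟹ p = 1/3.
Player A indifferent between Cooperate and Defect: q·13 + (1−q)·17 = q·19 + (1−q)·16 ⟹ 17 + (-4)q = 16 + 3q ⟹ q = 1/7.

p = 1/3, q = 1/7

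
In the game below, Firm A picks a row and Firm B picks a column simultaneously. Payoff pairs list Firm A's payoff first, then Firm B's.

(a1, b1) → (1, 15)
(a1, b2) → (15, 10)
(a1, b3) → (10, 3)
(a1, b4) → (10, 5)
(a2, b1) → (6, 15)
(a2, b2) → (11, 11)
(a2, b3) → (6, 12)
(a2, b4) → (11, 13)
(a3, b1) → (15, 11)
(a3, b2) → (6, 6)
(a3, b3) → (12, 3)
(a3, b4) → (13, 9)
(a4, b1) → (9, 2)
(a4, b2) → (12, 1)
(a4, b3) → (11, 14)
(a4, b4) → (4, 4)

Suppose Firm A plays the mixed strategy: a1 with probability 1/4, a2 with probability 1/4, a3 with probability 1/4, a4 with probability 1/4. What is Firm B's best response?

Compute Firm B's expected payoff from each pure strategy against the given mix.
b1: (1/4)·15 + (1/4)·15 + (1/4)·11 + (1/4)·2 = 43/4
b2: (1/4)·10 + (1/4)·11 + (1/4)·6 + (1/4)·1 = 7
b3: (1/4)·3 + (1/4)·12 + (1/4)·3 + (1/4)·14 = 8
b4: (1/4)·5 + (1/4)·13 + (1/4)·9 + (1/4)·4 = 31/4
Highest expected payoff is 43/4, from b1.

b1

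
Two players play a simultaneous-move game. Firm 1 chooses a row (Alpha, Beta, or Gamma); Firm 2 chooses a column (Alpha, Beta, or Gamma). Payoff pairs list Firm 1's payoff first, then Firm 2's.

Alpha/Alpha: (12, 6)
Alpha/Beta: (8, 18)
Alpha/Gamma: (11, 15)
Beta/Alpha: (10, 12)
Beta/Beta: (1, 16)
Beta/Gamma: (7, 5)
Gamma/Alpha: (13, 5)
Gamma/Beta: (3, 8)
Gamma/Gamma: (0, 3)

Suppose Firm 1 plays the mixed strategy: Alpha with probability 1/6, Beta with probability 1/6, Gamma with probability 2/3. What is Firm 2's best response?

Beta

Firm 2's best reply maximizes expected payoff against the mix.
Alpha: (1/6)·6 + (1/6)·12 + (2/3)·5 = 19/3
Beta: (1/6)·18 + (1/6)·16 + (2/3)·8 = 11
Gamma: (1/6)·15 + (1/6)·5 + (2/3)·3 = 16/3
Highest expected payoff is 11, from Beta.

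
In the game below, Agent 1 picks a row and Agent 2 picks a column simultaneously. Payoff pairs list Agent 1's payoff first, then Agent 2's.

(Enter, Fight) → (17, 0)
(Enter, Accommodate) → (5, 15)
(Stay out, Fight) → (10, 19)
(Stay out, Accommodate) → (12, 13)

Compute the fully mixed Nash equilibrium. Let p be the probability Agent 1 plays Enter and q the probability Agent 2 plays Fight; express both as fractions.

p = 2/7, q = 1/2

Each player's mixing probability is pinned down by making the *other* player indifferent.
Agent 2 indifferent between Fight and Accommodate: p·0 + (1−p)·19 = p·15 + (1−p)·13 ⟹ 19 + (-19)p = 13 + 2p ⟹ p = 2/7.
Agent 1 indifferent between Enter and Stay out: q·17 + (1−q)·5 = q·10 + (1−q)·12 ⟹ 5 + 12q = 12 + (-2)q ⟹ q = 1/2.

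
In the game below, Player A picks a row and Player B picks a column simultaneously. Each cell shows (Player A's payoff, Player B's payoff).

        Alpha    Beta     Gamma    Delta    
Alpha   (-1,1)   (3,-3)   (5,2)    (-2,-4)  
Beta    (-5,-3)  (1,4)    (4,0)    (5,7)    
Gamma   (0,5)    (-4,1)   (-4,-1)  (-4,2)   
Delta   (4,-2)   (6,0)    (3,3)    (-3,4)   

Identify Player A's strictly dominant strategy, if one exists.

None

Check whether one of Player A's strategies beats all alternatives regardless of what the opponent does.
Alpha is not dominant: against Alpha, Gamma gives 0 > -1.
Beta is not dominant: against Alpha, Alpha gives -1 > -5.
Gamma is not dominant: against Alpha, Delta gives 4 > 0.
Delta is not dominant: against Gamma, Alpha gives 5 > 3.
No single strategy is best against every opponent action.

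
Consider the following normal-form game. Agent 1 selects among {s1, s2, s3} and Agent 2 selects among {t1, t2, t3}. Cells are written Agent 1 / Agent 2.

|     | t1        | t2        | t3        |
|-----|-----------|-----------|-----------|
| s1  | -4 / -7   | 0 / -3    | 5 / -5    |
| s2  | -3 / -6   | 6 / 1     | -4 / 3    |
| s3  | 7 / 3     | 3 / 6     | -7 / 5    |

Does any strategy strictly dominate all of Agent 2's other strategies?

No strictly dominant strategy

Check whether one of Agent 2's strategies beats all alternatives regardless of what the opponent does.
t1 is not dominant: against s1, t2 gives -3 > -7.
t2 is not dominant: against s2, t3 gives 3 > 1.
t3 is not dominant: against s1, t2 gives -3 > -5.
No single strategy is best against every opponent action.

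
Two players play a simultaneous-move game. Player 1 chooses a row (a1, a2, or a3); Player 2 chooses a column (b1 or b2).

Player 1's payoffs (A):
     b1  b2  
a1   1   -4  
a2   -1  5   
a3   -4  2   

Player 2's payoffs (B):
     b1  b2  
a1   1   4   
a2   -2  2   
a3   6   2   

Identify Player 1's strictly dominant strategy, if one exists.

No strictly dominant strategy

Check whether one of Player 1's strategies beats all alternatives regardless of what the opponent does.
a1 is not dominant: against b2, a2 gives 5 > -4.
a2 is not dominant: against b1, a1 gives 1 > -1.
a3 is not dominant: against b1, a1 gives 1 > -4.
No single strategy is best against every opponent action.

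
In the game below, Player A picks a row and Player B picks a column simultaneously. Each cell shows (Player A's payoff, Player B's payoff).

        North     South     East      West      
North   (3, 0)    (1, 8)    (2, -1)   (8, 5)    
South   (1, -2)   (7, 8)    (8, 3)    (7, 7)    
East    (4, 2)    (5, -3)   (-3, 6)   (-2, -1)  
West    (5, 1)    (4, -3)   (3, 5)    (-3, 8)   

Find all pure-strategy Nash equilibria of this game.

(South, South)

Check mutual best responses: a cell is a NE iff neither player can gain by unilaterally deviating.
Player A's best responses — vs North: West (payoff 5); vs South: South (payoff 7); vs East: South (payoff 8); vs West: North (payoff 8).
Player B's best responses — vs North: South (payoff 8); vs South: South (payoff 8); vs East: East (payoff 6); vs West: West (payoff 8).
The only mutual best response is (South, South); neither player gains by switching there.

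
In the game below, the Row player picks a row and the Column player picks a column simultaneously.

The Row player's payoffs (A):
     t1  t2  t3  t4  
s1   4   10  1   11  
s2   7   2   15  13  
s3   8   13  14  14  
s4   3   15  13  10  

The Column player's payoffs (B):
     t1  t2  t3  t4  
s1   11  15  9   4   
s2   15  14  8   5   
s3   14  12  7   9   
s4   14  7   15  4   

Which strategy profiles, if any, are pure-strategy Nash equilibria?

(s3, t1)

Check mutual best responses: a cell is a NE iff neither player can gain by unilaterally deviating.
The Row player's best responses — vs t1: s3 (payoff 8); vs t2: s4 (payoff 15); vs t3: s2 (payoff 15); vs t4: s3 (payoff 14).
The Column player's best responses — vs s1: t2 (payoff 15); vs s2: t1 (payoff 15); vs s3: t1 (payoff 14); vs s4: t3 (payoff 15).
The only mutual best response is (s3, t1); neither player gains by switching there.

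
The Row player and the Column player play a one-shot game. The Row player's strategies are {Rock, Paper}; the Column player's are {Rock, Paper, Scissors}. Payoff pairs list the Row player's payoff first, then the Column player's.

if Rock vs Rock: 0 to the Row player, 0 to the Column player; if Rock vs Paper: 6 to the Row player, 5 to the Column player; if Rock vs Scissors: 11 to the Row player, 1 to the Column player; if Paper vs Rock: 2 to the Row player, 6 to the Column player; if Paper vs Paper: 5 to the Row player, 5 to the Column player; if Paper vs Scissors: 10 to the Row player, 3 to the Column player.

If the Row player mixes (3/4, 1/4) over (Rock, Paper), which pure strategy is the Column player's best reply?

The Column player's best reply maximizes expected payoff against the mix.
Rock: (3/4)·0 + (1/4)·6 = 3/2
Paper: (3/4)·5 + (1/4)·5 = 5
Scissors: (3/4)·1 + (1/4)·3 = 3/2
Highest expected payoff is 5, from Paper.

Paper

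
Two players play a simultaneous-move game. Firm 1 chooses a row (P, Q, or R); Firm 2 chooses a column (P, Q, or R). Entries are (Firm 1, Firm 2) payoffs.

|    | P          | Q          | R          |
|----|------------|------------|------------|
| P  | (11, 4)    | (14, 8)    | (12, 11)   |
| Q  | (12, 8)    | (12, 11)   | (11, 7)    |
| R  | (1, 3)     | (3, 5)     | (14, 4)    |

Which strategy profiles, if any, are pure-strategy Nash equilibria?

None

Find each player's best response to every opponent strategy; NE are the intersections.
Firm 1's best responses — vs P: Q (payoff 12); vs Q: P (payoff 14); vs R: R (payoff 14).
Firm 2's best responses — vs P: R (payoff 11); vs Q: Q (payoff 11); vs R: Q (payoff 5).
No cell has both players best-responding. For instance, Firm 1's best reply to P is Q, but against Q Firm 2 prefers Q over P.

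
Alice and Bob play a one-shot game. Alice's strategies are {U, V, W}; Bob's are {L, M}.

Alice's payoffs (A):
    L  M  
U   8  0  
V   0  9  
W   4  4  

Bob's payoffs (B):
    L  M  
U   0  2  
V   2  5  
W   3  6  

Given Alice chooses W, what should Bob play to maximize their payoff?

M

With Alice fixed at W, Bob's payoffs are: L → 3, M → 6.
The maximum is 6, achieved by M.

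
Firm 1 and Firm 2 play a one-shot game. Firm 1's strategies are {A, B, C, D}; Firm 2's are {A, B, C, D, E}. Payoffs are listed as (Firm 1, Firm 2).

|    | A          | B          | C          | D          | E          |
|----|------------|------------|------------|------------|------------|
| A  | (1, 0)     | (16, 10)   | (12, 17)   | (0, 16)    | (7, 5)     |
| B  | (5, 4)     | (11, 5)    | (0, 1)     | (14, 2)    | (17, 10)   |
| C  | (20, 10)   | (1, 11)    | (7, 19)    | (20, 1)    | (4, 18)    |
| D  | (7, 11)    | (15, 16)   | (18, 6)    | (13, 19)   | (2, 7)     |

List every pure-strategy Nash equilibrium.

(B, E)

A profile is a Nash equilibrium when each player is best-responding to the other.
Firm 1's best responses — vs A: C (payoff 20); vs B: A (payoff 16); vs C: D (payoff 18); vs D: C (payoff 20); vs E: B (payoff 17).
Firm 2's best responses — vs A: C (payoff 17); vs B: E (payoff 10); vs C: C (payoff 19); vs D: D (payoff 19).
The only mutual best response is (B, E); neither player gains by switching there.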